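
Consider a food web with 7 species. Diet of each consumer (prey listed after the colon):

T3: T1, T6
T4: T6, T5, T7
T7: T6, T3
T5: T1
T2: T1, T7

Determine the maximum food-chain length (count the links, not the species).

One longest chain: T1 → T3 → T7 → T2.
It has 4 species and 3 links.

3 links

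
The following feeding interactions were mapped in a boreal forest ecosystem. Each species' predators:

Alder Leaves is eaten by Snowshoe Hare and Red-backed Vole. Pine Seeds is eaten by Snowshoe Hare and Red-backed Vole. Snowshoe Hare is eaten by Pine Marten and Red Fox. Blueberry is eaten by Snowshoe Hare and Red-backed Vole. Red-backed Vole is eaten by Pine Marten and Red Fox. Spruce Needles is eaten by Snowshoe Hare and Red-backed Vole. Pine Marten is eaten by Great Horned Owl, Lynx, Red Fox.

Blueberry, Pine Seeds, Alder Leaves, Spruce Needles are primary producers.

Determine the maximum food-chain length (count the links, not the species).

One longest chain: Blueberry → Snowshoe Hare → Pine Marten → Great Horned Owl.
It has 4 species and 3 links.

3 links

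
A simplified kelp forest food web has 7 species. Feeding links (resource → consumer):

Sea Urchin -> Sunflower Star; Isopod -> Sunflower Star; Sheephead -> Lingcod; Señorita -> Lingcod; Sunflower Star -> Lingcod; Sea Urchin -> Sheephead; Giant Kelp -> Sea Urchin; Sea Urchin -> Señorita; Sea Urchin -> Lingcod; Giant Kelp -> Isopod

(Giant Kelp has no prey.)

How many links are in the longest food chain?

One longest chain: Giant Kelp → Sea Urchin → Sunflower Star → Lingcod.
It has 4 species and 3 links.

3 links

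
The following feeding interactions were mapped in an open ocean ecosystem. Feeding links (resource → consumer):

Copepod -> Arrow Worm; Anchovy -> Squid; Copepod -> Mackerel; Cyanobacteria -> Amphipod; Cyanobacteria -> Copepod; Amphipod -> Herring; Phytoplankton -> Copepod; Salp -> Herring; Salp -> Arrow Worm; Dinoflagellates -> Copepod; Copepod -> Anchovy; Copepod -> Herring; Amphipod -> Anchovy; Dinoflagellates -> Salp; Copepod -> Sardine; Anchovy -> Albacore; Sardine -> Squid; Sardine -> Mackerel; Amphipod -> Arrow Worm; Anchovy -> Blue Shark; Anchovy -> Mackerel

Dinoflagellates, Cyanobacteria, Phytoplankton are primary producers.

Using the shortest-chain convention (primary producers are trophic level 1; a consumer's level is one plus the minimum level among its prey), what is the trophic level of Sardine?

Dinoflagellates is a producer → level 1.
Copepod eats Dinoflagellates → level 2.
Sardine eats Copepod → level 3.
No prey of Sardine is below level 2, so 3 is the minimum.

Trophic level 3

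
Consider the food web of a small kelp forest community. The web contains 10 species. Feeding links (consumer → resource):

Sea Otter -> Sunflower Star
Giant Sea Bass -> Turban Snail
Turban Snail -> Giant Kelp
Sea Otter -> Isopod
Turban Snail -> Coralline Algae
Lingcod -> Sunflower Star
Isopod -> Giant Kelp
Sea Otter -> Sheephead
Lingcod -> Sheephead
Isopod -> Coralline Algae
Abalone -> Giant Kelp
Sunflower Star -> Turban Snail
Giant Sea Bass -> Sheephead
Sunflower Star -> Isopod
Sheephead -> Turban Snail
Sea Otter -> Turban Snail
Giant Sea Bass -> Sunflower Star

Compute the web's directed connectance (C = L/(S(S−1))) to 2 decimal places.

C = 0.19

The web has S = 10 species and L = 17 feeding links.
C = L / (S(S−1)) = 17 / 90 = 0.1889 ≈ 0.19.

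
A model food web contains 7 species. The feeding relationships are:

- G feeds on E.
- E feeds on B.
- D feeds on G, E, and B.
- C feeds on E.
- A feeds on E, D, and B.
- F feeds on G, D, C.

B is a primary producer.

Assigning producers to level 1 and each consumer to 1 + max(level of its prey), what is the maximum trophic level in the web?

Producers (level 1): B.
B → E → G → D → F gives F level 5.
No species has a prey at level 5, so no species reaches level 6.

5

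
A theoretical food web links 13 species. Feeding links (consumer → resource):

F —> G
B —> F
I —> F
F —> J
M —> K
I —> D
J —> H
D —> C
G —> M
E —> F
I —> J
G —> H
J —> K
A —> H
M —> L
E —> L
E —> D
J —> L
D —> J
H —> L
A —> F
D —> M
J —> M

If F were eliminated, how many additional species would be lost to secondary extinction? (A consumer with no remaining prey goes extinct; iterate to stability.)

Remove F.
Round 1: B (all prey gone) → extinct.
No further losses. Total secondary extinctions: 1.

1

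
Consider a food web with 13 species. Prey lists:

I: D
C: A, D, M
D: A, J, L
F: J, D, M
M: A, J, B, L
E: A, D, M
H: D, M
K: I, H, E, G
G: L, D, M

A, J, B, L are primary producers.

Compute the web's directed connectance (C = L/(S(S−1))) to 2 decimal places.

C = 0.17

The web has S = 13 species and L = 26 feeding links.
C = L / (S(S−1)) = 26 / 156 = 0.1667 ≈ 0.17.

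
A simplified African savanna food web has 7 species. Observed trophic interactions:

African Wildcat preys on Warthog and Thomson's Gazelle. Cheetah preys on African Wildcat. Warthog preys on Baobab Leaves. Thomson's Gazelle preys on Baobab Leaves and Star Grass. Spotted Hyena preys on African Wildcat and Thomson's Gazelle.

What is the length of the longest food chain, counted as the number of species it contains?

One longest chain: Star Grass → Thomson's Gazelle → African Wildcat → Spotted Hyena.
It has 4 species and 3 links.

4 species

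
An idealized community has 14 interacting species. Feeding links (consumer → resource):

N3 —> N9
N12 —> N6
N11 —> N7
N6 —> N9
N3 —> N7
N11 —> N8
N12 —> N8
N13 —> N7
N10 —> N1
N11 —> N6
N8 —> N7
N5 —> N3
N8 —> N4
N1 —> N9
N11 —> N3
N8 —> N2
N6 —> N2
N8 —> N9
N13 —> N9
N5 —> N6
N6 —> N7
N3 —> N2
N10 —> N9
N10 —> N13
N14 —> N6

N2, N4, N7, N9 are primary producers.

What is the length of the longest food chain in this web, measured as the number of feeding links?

2 links

One longest chain: N2 → N6 → N14.
It has 3 species and 2 links.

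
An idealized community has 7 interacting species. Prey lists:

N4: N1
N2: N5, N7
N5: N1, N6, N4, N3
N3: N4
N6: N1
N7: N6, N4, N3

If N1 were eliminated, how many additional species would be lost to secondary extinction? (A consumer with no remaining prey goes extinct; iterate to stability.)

Remove N1.
Round 1: N6 (all prey gone), N4 (all prey gone) → extinct.
Round 2: N3 (all prey gone) → extinct.
Round 3: N5 (all prey gone), N7 (all prey gone) → extinct.
Round 4: N2 (all prey gone) → extinct.
No further losses. Total secondary extinctions: 6.

6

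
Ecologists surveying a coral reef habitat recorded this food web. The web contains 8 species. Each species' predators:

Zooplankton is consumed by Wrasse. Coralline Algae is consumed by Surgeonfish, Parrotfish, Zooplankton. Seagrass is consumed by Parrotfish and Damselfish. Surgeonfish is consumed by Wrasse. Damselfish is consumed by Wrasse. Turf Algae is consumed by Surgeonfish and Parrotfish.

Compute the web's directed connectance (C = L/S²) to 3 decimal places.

C = 0.156

The web has S = 8 species and L = 10 feeding links.
C = L / S² = 10 / 64 = 0.1562 ≈ 0.156.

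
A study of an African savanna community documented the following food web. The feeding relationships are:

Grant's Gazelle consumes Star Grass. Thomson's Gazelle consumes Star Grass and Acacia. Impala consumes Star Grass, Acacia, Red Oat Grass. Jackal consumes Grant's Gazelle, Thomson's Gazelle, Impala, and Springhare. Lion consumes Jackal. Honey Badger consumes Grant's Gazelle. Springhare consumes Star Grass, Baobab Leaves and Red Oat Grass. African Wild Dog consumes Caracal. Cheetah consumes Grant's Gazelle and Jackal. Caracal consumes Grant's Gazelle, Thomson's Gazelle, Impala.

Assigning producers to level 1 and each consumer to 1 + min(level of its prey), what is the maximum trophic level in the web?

Producers (level 1): Baobab Leaves, Star Grass, Acacia, Red Oat Grass.
Following each consumer down to its lowest-level prey: Star Grass → Thomson's Gazelle → Caracal → African Wild Dog (levels 1 through 4).
All prey of African Wild Dog (Caracal 3) are at level 3 or above, so African Wild Dog is at level 1 + 3 = 4.
Every consumer has at least one prey at level 3 or below, so none exceeds level 4.

4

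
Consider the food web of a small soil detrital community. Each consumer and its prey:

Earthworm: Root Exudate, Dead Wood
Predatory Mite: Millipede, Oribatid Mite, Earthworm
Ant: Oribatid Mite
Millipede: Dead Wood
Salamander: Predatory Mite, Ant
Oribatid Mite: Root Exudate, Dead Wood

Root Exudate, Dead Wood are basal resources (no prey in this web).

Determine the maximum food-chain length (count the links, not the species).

3 links

One longest chain: Dead Wood → Millipede → Predatory Mite → Salamander.
It has 4 species and 3 links.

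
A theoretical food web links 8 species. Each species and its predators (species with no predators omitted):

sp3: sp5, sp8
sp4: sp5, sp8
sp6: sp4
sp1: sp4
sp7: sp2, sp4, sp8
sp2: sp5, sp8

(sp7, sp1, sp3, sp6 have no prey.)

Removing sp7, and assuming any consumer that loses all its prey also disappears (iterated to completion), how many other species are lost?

Remove sp7.
Round 1: sp2 (all prey gone) → extinct.
No further losses. Total secondary extinctions: 1.

1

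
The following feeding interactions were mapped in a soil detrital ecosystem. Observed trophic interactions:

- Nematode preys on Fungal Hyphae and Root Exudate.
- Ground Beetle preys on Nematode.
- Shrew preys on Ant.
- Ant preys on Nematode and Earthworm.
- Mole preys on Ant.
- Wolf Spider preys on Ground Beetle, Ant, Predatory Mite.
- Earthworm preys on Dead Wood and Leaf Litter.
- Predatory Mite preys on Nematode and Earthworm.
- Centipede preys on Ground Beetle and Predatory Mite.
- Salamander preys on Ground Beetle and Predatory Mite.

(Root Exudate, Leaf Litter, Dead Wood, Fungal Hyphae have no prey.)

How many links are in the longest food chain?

One longest chain: Leaf Litter → Earthworm → Ant → Mole.
It has 4 species and 3 links.

3 links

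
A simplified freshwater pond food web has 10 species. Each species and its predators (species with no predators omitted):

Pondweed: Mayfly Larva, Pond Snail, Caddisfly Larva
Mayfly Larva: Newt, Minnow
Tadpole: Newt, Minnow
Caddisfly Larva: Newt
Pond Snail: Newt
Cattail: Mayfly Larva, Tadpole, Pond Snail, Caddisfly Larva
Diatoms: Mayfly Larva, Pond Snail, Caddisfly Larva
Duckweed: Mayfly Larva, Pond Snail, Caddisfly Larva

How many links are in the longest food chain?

One longest chain: Duckweed → Mayfly Larva → Newt.
It has 3 species and 2 links.

2 links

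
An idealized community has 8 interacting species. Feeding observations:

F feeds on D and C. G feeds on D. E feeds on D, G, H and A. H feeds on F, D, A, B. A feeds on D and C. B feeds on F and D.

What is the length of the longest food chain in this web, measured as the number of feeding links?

4 links

One longest chain: C → F → B → H → E.
It has 5 species and 4 links.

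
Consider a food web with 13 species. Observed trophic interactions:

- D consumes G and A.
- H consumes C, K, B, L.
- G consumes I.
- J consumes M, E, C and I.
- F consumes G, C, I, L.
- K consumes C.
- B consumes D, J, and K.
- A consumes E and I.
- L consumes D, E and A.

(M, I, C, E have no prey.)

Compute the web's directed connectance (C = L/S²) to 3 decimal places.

The web has S = 13 species and L = 24 feeding links.
C = L / S² = 24 / 169 = 0.1420 ≈ 0.142.

C = 0.142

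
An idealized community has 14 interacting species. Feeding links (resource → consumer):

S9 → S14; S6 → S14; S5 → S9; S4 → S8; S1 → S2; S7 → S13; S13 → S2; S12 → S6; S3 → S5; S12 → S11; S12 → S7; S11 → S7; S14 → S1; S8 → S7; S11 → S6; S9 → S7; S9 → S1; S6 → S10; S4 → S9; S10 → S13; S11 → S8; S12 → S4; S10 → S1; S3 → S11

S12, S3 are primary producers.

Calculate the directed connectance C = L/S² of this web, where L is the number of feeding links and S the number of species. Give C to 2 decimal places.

The web has S = 14 species and L = 24 feeding links.
C = L / S² = 24 / 196 = 0.1224 ≈ 0.12.

C = 0.12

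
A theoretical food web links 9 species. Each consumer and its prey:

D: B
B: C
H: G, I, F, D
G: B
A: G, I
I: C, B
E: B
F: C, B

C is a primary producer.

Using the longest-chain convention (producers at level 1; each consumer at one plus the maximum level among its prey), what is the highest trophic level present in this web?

Producers (level 1): C.
C → B → G → A gives A level 4.
No species has a prey at level 4, so no species reaches level 5.

4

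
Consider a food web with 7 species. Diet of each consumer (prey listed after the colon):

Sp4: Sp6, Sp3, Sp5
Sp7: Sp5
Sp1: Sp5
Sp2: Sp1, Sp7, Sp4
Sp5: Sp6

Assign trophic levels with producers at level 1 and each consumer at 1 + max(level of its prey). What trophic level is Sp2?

Sp6 is a producer → level 1.
Sp5 eats Sp6 → level 2.
Sp1 eats Sp5 → level 3.
Sp2 eats Sp1 (level 3); other prey at levels: Sp7 3, Sp4 3 → level 4.

Trophic level 4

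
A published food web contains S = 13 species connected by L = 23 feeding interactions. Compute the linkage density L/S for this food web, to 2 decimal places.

L/S = 1.77

There are L = 23 links among S = 13 species.
L/S = 23/13 = 1.7692 ≈ 1.77.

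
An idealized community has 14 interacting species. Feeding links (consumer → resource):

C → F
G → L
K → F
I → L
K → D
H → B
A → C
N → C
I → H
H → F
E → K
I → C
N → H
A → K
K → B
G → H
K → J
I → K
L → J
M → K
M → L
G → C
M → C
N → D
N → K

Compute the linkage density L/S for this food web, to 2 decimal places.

There are L = 25 links among S = 14 species.
L/S = 25/14 = 1.7857 ≈ 1.79.

L/S = 1.79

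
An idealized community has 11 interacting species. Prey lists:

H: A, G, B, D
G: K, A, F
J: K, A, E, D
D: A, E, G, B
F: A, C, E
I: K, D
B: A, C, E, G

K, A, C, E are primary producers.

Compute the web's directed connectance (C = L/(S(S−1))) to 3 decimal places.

C = 0.218

The web has S = 11 species and L = 24 feeding links.
C = L / (S(S−1)) = 24 / 110 = 0.2182 ≈ 0.218.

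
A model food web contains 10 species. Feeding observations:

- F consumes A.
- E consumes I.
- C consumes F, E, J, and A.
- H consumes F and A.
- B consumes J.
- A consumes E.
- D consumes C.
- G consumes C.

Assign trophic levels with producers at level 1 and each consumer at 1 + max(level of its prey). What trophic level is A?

I is a producer → level 1.
E eats I → level 2.
A eats E → level 3.

Trophic level 3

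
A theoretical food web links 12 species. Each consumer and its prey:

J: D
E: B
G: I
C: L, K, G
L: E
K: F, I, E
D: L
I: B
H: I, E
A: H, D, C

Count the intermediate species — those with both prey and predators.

8

Intermediate species (has both prey and predators): I, E, L, K, H, G, D, C.
Count: 8.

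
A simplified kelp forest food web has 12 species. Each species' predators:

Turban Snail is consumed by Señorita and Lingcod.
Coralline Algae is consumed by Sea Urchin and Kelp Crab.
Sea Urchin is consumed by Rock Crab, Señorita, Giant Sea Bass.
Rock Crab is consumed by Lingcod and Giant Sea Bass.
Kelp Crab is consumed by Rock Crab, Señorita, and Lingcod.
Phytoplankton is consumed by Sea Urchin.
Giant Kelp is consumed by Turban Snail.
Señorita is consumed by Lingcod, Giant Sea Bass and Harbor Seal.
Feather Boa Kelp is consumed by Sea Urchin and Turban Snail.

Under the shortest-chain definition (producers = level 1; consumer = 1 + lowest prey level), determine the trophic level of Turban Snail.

Feather Boa Kelp is a producer → level 1.
Turban Snail eats Feather Boa Kelp → level 2.

Trophic level 2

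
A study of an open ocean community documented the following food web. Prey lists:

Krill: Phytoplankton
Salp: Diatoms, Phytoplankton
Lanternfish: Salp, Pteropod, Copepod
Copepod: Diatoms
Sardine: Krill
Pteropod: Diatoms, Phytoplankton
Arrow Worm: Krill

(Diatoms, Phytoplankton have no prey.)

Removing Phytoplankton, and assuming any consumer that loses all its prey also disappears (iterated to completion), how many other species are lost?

3

Remove Phytoplankton.
Round 1: Krill (all prey gone) → extinct.
Round 2: Arrow Worm (all prey gone), Sardine (all prey gone) → extinct.
No further losses. Total secondary extinctions: 3.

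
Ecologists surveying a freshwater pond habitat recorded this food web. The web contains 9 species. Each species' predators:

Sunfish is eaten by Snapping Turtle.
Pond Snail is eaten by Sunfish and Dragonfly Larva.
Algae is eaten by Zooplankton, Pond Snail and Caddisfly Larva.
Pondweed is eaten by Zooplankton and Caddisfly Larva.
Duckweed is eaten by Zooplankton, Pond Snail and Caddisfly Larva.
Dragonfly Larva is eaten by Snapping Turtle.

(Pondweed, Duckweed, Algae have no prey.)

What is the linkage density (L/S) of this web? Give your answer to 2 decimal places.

There are L = 12 links among S = 9 species.
L/S = 12/9 = 1.3333 ≈ 1.33.

L/S = 1.33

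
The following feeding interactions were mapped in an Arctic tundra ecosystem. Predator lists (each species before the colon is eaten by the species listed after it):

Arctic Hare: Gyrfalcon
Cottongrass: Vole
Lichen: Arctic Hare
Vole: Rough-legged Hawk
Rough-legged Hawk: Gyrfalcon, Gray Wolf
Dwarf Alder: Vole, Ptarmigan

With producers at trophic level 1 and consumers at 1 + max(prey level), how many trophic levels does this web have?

4

Producers (level 1): Lichen, Cottongrass, Dwarf Alder.
Cottongrass → Vole → Rough-legged Hawk → Gyrfalcon gives Gyrfalcon level 4.
No species has a prey at level 4, so no species reaches level 5.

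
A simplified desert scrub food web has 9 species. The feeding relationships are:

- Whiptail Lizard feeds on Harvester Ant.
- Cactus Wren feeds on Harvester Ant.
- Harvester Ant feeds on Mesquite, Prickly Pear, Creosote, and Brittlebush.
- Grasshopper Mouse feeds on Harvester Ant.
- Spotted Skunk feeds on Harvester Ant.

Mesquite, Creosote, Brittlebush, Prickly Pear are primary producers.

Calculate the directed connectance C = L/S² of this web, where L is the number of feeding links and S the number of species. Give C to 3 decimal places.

The web has S = 9 species and L = 8 feeding links.
C = L / S² = 8 / 81 = 0.0988 ≈ 0.099.

C = 0.099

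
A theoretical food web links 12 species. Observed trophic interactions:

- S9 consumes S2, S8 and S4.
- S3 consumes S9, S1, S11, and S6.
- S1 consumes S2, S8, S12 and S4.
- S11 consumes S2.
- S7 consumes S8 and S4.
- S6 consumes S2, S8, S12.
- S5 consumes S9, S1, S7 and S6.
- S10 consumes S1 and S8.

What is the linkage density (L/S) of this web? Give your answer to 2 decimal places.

L/S = 1.92

There are L = 23 links among S = 12 species.
L/S = 23/12 = 1.9167 ≈ 1.92.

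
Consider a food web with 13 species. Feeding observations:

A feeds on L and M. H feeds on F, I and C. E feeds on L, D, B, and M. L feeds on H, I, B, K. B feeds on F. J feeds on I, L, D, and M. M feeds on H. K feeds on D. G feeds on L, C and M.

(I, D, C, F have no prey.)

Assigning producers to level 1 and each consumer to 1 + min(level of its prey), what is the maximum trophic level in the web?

Producers (level 1): I, D, C, F.
Following each consumer down to its lowest-level prey: I → L → A (levels 1 through 3).
All prey of A (L 2, M 3) are at level 2 or above, so A is at level 1 + 2 = 3.
Every consumer has at least one prey at level 2 or below, so none exceeds level 3.

3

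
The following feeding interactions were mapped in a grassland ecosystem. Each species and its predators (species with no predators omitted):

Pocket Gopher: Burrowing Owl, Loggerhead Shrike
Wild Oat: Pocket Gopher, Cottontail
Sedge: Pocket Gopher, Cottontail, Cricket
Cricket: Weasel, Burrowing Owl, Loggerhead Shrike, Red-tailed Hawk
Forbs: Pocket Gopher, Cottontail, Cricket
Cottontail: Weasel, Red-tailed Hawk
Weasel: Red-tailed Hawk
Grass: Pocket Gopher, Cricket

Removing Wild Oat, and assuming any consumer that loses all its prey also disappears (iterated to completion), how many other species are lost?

Remove Wild Oat.
Every predator of it retains at least one other prey: Pocket Gopher still has Grass, Sedge, Forbs; Cottontail still has Sedge, Forbs.
No consumer loses all prey, so no secondary extinctions occur.

0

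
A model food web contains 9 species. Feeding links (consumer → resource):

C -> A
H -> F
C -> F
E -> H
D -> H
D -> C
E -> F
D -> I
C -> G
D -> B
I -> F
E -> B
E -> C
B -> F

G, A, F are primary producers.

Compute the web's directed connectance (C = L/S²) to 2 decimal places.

C = 0.17

The web has S = 9 species and L = 14 feeding links.
C = L / S² = 14 / 81 = 0.1728 ≈ 0.17.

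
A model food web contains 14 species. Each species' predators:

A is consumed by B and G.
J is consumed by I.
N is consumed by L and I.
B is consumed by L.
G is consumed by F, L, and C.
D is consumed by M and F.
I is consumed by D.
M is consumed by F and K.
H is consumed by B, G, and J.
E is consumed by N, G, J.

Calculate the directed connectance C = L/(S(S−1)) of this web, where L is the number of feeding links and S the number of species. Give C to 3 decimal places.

C = 0.110

The web has S = 14 species and L = 20 feeding links.
C = L / (S(S−1)) = 20 / 182 = 0.1099 ≈ 0.110.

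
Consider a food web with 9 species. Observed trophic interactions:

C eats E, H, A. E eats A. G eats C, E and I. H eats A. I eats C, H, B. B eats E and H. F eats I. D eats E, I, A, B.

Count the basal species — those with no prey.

Basal species (no prey listed): A.
Count: 1.

1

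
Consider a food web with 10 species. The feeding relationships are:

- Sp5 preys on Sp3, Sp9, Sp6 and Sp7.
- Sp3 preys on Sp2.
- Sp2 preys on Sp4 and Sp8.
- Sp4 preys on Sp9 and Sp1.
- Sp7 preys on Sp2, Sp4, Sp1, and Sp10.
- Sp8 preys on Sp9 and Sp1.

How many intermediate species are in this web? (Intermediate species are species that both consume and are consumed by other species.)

Intermediate species (has both prey and predators): Sp8, Sp4, Sp2, Sp7, Sp3.
Count: 5.

5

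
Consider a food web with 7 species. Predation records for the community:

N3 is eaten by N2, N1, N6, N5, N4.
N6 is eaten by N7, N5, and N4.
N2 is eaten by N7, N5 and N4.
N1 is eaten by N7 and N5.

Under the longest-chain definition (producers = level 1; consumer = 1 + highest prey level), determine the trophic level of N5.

Trophic level 3

N3 is a producer → level 1.
N2 eats N3 → level 2.
N5 eats N2 (level 2); other prey at levels: N3 1, N1 2, N6 2 → level 3.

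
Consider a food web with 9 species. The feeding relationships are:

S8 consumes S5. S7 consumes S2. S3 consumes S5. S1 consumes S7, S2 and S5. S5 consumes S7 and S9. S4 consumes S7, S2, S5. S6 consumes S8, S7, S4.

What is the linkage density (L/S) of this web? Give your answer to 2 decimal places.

L/S = 1.56

There are L = 14 links among S = 9 species.
L/S = 14/9 = 1.5556 ≈ 1.56.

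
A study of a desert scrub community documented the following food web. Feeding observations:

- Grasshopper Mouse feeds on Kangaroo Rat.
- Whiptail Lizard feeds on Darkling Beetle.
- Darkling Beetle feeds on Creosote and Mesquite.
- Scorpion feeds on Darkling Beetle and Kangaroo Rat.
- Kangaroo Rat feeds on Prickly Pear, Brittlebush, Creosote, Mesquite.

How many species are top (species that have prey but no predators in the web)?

3

Top species (has prey, but nothing eats it): Scorpion, Grasshopper Mouse, Whiptail Lizard.
Count: 3.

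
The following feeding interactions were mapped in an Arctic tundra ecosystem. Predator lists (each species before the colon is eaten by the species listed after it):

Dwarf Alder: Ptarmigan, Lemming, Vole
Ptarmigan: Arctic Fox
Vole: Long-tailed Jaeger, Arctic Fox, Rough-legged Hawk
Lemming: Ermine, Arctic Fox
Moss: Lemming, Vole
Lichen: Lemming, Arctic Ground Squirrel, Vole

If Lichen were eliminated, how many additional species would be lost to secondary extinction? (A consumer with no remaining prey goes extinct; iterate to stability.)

1

Remove Lichen.
Round 1: Arctic Ground Squirrel (all prey gone) → extinct.
No further losses. Total secondary extinctions: 1.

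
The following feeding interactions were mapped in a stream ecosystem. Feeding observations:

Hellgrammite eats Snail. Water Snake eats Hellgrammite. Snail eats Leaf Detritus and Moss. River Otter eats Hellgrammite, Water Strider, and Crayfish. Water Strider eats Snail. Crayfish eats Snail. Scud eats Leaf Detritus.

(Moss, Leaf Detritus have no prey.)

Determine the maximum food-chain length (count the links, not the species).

3 links

One longest chain: Moss → Snail → Water Strider → River Otter.
It has 4 species and 3 links.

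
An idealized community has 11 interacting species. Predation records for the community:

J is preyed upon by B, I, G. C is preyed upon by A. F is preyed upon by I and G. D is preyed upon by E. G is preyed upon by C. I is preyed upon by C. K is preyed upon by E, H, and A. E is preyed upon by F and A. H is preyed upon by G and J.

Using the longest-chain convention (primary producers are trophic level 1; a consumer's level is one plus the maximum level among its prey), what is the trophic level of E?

K is a producer → level 1.
E eats K (level 1); other prey at levels: D 1 → level 2.

Trophic level 2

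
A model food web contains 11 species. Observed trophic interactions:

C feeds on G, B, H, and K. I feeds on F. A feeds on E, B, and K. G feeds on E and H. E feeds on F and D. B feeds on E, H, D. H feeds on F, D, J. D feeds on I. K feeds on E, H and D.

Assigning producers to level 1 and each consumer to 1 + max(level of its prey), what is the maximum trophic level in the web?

6

Producers (level 1): J, F.
F → I → D → H → B → C gives C level 6.
No species has a prey at level 6, so no species reaches level 7.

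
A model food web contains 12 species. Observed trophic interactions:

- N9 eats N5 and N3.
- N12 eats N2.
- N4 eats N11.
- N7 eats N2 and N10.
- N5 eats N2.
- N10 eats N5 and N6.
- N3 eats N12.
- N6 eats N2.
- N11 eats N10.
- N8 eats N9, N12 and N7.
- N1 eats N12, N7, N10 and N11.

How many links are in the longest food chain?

4 links

One longest chain: N2 → N6 → N10 → N11 → N4.
It has 5 species and 4 links.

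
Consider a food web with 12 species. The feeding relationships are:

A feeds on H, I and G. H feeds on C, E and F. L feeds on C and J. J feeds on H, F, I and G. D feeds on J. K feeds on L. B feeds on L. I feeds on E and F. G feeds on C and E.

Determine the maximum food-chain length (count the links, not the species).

One longest chain: F → H → J → L → K.
It has 5 species and 4 links.

4 links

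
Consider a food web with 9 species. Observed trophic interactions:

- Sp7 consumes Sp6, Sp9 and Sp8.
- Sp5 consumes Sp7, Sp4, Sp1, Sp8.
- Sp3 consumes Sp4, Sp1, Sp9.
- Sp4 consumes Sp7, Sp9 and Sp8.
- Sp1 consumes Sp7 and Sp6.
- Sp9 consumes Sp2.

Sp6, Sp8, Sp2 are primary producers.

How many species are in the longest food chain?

5 species

One longest chain: Sp2 → Sp9 → Sp7 → Sp4 → Sp5.
It has 5 species and 4 links.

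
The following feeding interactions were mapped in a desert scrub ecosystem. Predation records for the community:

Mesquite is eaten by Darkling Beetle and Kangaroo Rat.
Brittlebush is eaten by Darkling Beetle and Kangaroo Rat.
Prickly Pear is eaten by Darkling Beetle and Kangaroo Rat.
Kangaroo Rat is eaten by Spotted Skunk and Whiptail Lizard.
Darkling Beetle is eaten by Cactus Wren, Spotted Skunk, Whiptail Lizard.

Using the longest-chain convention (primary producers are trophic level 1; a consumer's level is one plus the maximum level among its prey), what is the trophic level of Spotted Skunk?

Prickly Pear is a producer → level 1.
Darkling Beetle eats Prickly Pear (level 1); other prey at levels: Brittlebush 1, Mesquite 1 → level 2.
Spotted Skunk eats Darkling Beetle (level 2); other prey at levels: Kangaroo Rat 2 → level 3.

Trophic level 3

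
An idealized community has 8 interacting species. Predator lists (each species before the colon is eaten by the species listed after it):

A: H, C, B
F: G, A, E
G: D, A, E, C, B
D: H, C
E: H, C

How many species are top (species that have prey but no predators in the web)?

3

Top species (has prey, but nothing eats it): H, C, B.
Count: 3.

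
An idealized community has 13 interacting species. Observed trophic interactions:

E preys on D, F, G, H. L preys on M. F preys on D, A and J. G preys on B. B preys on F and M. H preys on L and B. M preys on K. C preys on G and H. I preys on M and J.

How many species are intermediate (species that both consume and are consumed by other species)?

6

Intermediate species (has both prey and predators): M, F, B, L, H, G.
Count: 6.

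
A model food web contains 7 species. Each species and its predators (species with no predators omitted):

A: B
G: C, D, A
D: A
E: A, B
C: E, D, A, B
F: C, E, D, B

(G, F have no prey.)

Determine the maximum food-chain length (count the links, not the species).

One longest chain: G → C → E → A → B.
It has 5 species and 4 links.

4 links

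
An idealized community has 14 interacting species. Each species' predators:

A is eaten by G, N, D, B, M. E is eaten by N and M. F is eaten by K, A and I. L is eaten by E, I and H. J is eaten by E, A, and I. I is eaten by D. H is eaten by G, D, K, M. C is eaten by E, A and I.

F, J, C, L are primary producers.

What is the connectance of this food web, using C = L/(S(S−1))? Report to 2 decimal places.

The web has S = 14 species and L = 24 feeding links.
C = L / (S(S−1)) = 24 / 182 = 0.1319 ≈ 0.13.

C = 0.13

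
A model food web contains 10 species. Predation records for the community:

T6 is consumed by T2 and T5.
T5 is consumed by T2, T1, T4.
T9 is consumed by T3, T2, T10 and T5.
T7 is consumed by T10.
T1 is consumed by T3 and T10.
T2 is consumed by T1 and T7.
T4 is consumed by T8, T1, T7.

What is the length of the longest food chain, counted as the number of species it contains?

5 species

One longest chain: T9 → T5 → T4 → T7 → T10.
It has 5 species and 4 links.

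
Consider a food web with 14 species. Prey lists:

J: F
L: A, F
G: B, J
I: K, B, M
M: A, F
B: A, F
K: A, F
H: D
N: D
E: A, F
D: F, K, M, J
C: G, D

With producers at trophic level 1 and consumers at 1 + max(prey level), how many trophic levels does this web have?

4

Producers (level 1): A, F.
A → K → D → H gives H level 4.
No species has a prey at level 4, so no species reaches level 5.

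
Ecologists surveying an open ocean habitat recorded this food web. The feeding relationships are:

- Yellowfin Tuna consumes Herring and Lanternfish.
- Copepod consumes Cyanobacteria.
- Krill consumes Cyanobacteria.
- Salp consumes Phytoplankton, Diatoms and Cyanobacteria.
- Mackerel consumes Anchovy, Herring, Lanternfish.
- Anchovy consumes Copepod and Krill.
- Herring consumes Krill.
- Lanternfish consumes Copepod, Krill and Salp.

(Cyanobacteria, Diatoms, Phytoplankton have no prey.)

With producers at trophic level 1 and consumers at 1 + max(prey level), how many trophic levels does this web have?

4

Producers (level 1): Cyanobacteria, Diatoms, Phytoplankton.
Cyanobacteria → Copepod → Lanternfish → Yellowfin Tuna gives Yellowfin Tuna level 4.
No species has a prey at level 4, so no species reaches level 5.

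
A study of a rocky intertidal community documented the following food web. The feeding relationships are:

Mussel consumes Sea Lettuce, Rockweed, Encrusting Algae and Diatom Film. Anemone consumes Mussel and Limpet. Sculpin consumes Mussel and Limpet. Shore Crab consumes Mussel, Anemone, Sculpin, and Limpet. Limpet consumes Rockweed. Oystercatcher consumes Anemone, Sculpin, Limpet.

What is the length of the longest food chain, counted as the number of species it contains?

4 species

One longest chain: Rockweed → Limpet → Sculpin → Oystercatcher.
It has 4 species and 3 links.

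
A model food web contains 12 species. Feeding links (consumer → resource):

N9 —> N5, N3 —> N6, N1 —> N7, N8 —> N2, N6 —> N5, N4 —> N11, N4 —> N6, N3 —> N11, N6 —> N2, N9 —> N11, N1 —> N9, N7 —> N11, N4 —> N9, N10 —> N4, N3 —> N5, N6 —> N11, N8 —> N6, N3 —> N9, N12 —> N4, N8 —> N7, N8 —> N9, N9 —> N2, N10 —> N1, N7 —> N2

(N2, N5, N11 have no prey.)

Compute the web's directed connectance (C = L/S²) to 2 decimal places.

C = 0.17

The web has S = 12 species and L = 24 feeding links.
C = L / S² = 24 / 144 = 0.1667 ≈ 0.17.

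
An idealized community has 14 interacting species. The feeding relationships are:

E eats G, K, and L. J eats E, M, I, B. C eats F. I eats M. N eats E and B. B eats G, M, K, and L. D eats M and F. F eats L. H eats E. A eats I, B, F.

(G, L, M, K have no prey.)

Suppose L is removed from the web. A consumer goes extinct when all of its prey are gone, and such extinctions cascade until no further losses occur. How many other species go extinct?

2

Remove L.
Round 1: F (all prey gone) → extinct.
Round 2: C (all prey gone) → extinct.
No further losses. Total secondary extinctions: 2.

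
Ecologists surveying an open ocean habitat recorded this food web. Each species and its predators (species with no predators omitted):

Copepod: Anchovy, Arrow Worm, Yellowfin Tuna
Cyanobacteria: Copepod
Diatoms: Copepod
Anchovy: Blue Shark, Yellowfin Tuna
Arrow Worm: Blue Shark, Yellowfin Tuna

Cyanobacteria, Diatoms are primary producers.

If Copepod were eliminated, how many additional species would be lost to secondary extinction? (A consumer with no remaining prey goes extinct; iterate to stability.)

4

Remove Copepod.
Round 1: Anchovy (all prey gone), Arrow Worm (all prey gone) → extinct.
Round 2: Blue Shark (all prey gone), Yellowfin Tuna (all prey gone) → extinct.
No further losses. Total secondary extinctions: 4.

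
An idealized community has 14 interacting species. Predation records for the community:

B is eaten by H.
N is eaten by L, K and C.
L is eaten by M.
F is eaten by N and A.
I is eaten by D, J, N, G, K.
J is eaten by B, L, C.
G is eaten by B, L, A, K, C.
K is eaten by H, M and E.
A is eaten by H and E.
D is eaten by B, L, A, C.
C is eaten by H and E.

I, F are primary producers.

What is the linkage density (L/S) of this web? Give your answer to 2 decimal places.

There are L = 31 links among S = 14 species.
L/S = 31/14 = 2.2143 ≈ 2.21.

L/S = 2.21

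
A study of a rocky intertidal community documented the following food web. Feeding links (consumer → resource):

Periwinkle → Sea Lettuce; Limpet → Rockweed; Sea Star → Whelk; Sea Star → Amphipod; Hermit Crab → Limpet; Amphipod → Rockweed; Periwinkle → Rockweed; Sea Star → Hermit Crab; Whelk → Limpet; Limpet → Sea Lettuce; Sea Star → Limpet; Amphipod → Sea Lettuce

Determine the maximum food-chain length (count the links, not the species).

3 links

One longest chain: Sea Lettuce → Limpet → Hermit Crab → Sea Star.
It has 4 species and 3 links.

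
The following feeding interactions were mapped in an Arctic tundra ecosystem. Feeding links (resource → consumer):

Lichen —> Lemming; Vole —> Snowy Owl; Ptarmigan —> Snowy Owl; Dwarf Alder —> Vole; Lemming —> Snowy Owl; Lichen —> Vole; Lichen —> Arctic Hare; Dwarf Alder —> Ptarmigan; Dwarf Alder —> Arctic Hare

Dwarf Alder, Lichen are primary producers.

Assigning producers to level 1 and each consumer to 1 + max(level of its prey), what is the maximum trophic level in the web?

Producers (level 1): Dwarf Alder, Lichen.
Dwarf Alder → Vole → Snowy Owl gives Snowy Owl level 3.
No species has a prey at level 3, so no species reaches level 4.

3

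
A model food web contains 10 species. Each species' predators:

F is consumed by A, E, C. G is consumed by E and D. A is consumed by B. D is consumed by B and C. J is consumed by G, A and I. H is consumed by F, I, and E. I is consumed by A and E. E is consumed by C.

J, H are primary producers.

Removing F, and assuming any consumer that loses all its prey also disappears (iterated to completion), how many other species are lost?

Remove F.
Every predator of it retains at least one other prey: E still has H, G, I; A still has J, I; C still has D, E.
No consumer loses all prey, so no secondary extinctions occur.

0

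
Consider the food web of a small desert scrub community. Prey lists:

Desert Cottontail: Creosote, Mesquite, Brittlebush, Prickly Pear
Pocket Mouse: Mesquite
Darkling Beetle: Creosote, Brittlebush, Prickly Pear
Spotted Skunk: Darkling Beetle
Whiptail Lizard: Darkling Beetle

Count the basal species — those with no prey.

Basal species (no prey listed): Creosote, Mesquite, Brittlebush, Prickly Pear.
Count: 4.

4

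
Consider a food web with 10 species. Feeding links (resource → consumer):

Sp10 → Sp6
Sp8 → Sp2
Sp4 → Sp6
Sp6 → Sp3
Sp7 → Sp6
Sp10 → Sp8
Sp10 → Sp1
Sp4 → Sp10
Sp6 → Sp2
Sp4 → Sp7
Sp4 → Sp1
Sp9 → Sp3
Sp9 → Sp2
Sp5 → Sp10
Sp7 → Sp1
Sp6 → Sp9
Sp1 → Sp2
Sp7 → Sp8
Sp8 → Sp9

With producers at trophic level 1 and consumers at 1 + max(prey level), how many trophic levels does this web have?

5

Producers (level 1): Sp5, Sp4.
Sp5 → Sp10 → Sp8 → Sp9 → Sp2 gives Sp2 level 5.
No species has a prey at level 5, so no species reaches level 6.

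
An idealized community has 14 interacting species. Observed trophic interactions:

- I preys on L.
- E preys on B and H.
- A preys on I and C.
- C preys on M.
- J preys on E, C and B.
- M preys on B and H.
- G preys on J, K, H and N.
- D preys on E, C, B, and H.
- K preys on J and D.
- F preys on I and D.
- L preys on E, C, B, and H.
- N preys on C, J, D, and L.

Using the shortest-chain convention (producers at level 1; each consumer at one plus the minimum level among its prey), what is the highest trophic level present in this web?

4

Producers (level 1): B, H.
Following each consumer down to its lowest-level prey: B → L → I → A (levels 1 through 4).
All prey of A (I 3, C 3) are at level 3 or above, so A is at level 1 + 3 = 4.
Every consumer has at least one prey at level 3 or below, so none exceeds level 4.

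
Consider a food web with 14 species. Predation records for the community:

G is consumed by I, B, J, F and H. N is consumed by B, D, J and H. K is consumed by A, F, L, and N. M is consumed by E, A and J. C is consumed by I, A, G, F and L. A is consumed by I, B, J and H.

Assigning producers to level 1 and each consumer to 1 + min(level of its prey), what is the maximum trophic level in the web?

3

Producers (level 1): K, C, M.
Following each consumer down to its lowest-level prey: K → A → B (levels 1 through 3).
All prey of B (A 2, N 2, G 2) are at level 2 or above, so B is at level 1 + 2 = 3.
Every consumer has at least one prey at level 2 or below, so none exceeds level 3.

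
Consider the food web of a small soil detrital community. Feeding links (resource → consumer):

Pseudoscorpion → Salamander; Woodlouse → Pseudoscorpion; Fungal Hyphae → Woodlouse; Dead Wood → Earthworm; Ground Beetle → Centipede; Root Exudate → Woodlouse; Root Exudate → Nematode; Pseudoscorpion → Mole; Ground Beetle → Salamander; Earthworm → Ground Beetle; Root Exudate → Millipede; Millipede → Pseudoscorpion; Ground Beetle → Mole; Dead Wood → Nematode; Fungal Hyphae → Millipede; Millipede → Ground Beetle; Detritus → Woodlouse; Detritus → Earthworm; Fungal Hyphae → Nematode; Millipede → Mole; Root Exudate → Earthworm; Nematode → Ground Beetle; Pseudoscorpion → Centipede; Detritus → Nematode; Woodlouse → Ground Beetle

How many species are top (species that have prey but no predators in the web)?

Top species (has prey, but nothing eats it): Salamander, Centipede, Mole.
Count: 3.

3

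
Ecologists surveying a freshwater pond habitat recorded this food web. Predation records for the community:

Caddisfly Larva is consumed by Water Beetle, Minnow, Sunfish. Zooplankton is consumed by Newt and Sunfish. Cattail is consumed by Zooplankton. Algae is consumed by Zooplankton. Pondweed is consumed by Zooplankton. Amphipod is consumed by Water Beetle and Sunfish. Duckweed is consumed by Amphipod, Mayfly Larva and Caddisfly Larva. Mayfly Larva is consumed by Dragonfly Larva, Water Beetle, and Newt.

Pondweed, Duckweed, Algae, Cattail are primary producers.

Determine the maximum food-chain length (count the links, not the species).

2 links

One longest chain: Duckweed → Caddisfly Larva → Minnow.
It has 3 species and 2 links.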